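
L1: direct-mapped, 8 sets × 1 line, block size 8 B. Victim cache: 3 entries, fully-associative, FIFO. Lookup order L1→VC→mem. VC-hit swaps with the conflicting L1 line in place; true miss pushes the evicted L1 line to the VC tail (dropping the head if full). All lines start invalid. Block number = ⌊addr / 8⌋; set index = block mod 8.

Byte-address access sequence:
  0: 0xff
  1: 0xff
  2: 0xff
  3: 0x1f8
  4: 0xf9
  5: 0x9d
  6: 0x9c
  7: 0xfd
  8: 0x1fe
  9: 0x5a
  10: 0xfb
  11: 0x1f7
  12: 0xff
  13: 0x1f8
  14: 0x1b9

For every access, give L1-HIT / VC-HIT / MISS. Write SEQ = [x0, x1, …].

0: 0xff (blk 31, set 7) → MISS  vc=[]
1: 0xff (blk 31, set 7) → L1-HIT  vc=[]
2: 0xff (blk 31, set 7) → L1-HIT  vc=[]
3: 0x1f8 (blk 63, set 7) → MISS  vc=[31]
4: 0xf9 (blk 31, set 7) → VC-HIT  vc=[63]
5: 0x9d (blk 19, set 3) → MISS  vc=[63]
6: 0x9c (blk 19, set 3) → L1-HIT  vc=[63]
7: 0xfd (blk 31, set 7) → L1-HIT  vc=[63]
8: 0x1fe (blk 63, set 7) → VC-HIT  vc=[31]
9: 0x5a (blk 11, set 3) → MISS  vc=[31, 19]
10: 0xfb (blk 31, set 7) → VC-HIT  vc=[63, 19]
11: 0x1f7 (blk 62, set 6) → MISS  vc=[63, 19]
12: 0xff (blk 31, set 7) → L1-HIT  vc=[63, 19]
13: 0x1f8 (blk 63, set 7) → VC-HIT  vc=[31, 19]
14: 0x1b9 (blk 55, set 7) → MISS  vc=[31, 19, 63]

SEQ = [MISS, L1-HIT, L1-HIT, MISS, VC-HIT, MISS, L1-HIT, L1-HIT, VC-HIT, MISS, VC-HIT, MISS, L1-HIT, VC-HIT, MISS]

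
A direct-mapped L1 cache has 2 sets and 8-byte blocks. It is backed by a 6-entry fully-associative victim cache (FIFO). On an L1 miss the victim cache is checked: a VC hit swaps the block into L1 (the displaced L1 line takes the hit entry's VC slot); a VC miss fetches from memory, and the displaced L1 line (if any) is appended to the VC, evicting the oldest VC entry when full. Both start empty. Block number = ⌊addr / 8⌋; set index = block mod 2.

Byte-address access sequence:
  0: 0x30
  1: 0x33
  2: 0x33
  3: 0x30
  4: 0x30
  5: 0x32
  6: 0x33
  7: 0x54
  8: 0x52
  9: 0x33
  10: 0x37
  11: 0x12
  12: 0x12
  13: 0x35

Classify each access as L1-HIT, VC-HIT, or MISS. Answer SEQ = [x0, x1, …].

SEQ = [MISS, L1-HIT, L1-HIT, L1-HIT, L1-HIT, L1-HIT, L1-HIT, MISS, L1-HIT, VC-HIT, L1-HIT, MISS, L1-HIT, VC-HIT]

  [0] addr=0x30 blk=6 s=0: MISS | VC []
  [1] addr=0x33 blk=6 s=0: L1-HIT | VC []
  [2] addr=0x33 blk=6 s=0: L1-HIT | VC []
  [3] addr=0x30 blk=6 s=0: L1-HIT | VC []
  [4] addr=0x30 blk=6 s=0: L1-HIT | VC []
  [5] addr=0x32 blk=6 s=0: L1-HIT | VC []
  [6] addr=0x33 blk=6 s=0: L1-HIT | VC []
  [7] addr=0x54 blk=10 s=0: MISS | VC [6]
  [8] addr=0x52 blk=10 s=0: L1-HIT | VC [6]
  [9] addr=0x33 blk=6 s=0: VC-HIT | VC [10]
  [10] addr=0x37 blk=6 s=0: L1-HIT | VC [10]
  [11] addr=0x12 blk=2 s=0: MISS | VC [10, 6]
  [12] addr=0x12 blk=2 s=0: L1-HIT | VC [10, 6]
  [13] addr=0x35 blk=6 s=0: VC-HIT | VC [10, 2]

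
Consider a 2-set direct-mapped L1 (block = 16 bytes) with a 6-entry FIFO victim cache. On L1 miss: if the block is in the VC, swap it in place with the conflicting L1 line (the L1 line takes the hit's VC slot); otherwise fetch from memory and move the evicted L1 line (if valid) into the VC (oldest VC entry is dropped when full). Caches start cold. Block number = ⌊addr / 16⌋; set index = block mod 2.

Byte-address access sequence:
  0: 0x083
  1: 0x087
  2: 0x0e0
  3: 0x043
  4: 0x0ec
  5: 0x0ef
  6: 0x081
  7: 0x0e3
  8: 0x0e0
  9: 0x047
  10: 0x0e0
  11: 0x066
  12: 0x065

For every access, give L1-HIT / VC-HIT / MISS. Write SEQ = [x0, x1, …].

  [0] addr=0x83 blk=8 s=0: MISS | VC []
  [1] addr=0x87 blk=8 s=0: L1-HIT | VC []
  [2] addr=0xe0 blk=14 s=0: MISS | VC [8]
  [3] addr=0x43 blk=4 s=0: MISS | VC [8, 14]
  [4] addr=0xec blk=14 s=0: VC-HIT | VC [8, 4]
  [5] addr=0xef blk=14 s=0: L1-HIT | VC [8, 4]
  [6] addr=0x81 blk=8 s=0: VC-HIT | VC [14, 4]
  [7] addr=0xe3 blk=14 s=0: VC-HIT | VC [8, 4]
  [8] addr=0xe0 blk=14 s=0: L1-HIT | VC [8, 4]
  [9] addr=0x47 blk=4 s=0: VC-HIT | VC [8, 14]
  [10] addr=0xe0 blk=14 s=0: VC-HIT | VC [8, 4]
  [11] addr=0x66 blk=6 s=0: MISS | VC [8, 4, 14]
  [12] addr=0x65 blk=6 s=0: L1-HIT | VC [8, 4, 14]

SEQ = [MISS, L1-HIT, MISS, MISS, VC-HIT, L1-HIT, VC-HIT, VC-HIT, L1-HIT, VC-HIT, VC-HIT, MISS, L1-HIT]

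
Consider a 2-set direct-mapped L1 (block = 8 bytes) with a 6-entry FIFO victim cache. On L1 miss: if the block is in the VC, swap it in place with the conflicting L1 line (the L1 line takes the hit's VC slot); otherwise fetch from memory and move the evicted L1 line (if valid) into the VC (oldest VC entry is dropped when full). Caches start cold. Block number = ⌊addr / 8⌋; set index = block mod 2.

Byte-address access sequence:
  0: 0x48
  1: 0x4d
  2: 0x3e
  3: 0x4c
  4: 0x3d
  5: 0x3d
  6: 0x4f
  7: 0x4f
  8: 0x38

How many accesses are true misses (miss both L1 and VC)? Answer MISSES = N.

MISSES = 2

  [0] addr=0x48 blk=9 s=1: MISS | VC []
  [1] addr=0x4d blk=9 s=1: L1-HIT | VC []
  [2] addr=0x3e blk=7 s=1: MISS | VC [9]
  [3] addr=0x4c blk=9 s=1: VC-HIT | VC [7]
  [4] addr=0x3d blk=7 s=1: VC-HIT | VC [9]
  [5] addr=0x3d blk=7 s=1: L1-HIT | VC [9]
  [6] addr=0x4f blk=9 s=1: VC-HIT | VC [7]
  [7] addr=0x4f blk=9 s=1: L1-HIT | VC [7]
  [8] addr=0x38 blk=7 s=1: VC-HIT | VC [9]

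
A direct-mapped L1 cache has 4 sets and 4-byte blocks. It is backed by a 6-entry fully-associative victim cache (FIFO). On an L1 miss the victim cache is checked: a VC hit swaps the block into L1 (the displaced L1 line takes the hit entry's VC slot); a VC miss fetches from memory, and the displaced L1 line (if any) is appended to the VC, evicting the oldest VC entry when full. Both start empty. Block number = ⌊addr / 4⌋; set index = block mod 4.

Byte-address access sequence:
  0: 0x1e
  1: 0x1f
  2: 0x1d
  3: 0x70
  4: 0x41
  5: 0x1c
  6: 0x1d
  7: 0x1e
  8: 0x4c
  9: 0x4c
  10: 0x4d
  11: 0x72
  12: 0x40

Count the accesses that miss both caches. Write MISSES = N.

  [0] addr=0x1e blk=7 s=3: MISS | VC []
  [1] addr=0x1f blk=7 s=3: L1-HIT | VC []
  [2] addr=0x1d blk=7 s=3: L1-HIT | VC []
  [3] addr=0x70 blk=28 s=0: MISS | VC []
  [4] addr=0x41 blk=16 s=0: MISS | VC [28]
  [5] addr=0x1c blk=7 s=3: L1-HIT | VC [28]
  [6] addr=0x1d blk=7 s=3: L1-HIT | VC [28]
  [7] addr=0x1e blk=7 s=3: L1-HIT | VC [28]
  [8] addr=0x4c blk=19 s=3: MISS | VC [28, 7]
  [9] addr=0x4c blk=19 s=3: L1-HIT | VC [28, 7]
  [10] addr=0x4d blk=19 s=3: L1-HIT | VC [28, 7]
  [11] addr=0x72 blk=28 s=0: VC-HIT | VC [16, 7]
  [12] addr=0x40 blk=16 s=0: VC-HIT | VC [28, 7]

MISSES = 4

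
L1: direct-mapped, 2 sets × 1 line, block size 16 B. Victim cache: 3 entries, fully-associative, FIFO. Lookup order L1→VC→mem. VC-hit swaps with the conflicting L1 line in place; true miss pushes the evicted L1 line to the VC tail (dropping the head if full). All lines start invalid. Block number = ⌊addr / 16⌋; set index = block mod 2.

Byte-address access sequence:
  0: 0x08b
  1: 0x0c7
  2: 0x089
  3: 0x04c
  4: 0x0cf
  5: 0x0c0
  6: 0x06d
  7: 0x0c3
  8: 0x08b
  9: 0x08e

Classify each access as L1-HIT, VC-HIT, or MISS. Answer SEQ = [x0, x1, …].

#0 0x8b→b8/s0 MISS; vc=[]
#1 0xc7→b12/s0 MISS; vc=[8]
#2 0x89→b8/s0 VC-HIT; vc=[12]
#3 0x4c→b4/s0 MISS; vc=[12,8]
#4 0xcf→b12/s0 VC-HIT; vc=[4,8]
#5 0xc0→b12/s0 L1-HIT; vc=[4,8]
#6 0x6d→b6/s0 MISS; vc=[4,8,12]
#7 0xc3→b12/s0 VC-HIT; vc=[4,8,6]
#8 0x8b→b8/s0 VC-HIT; vc=[4,12,6]
#9 0x8e→b8/s0 L1-HIT; vc=[4,12,6]

SEQ = [MISS, MISS, VC-HIT, MISS, VC-HIT, L1-HIT, MISS, VC-HIT, VC-HIT, L1-HIT]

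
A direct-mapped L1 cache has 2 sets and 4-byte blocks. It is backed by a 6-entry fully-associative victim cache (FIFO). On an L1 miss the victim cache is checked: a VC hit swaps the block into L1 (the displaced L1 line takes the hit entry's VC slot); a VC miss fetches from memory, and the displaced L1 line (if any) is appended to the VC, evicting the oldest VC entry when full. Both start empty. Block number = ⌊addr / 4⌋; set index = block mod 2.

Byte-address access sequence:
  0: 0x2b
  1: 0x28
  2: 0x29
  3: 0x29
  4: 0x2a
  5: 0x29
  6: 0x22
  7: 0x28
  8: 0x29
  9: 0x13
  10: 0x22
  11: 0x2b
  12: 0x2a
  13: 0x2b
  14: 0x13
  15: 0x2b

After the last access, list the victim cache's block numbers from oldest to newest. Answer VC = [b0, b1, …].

  [0] addr=0x2b blk=10 s=0: MISS | VC []
  [1] addr=0x28 blk=10 s=0: L1-HIT | VC []
  [2] addr=0x29 blk=10 s=0: L1-HIT | VC []
  [3] addr=0x29 blk=10 s=0: L1-HIT | VC []
  [4] addr=0x2a blk=10 s=0: L1-HIT | VC []
  [5] addr=0x29 blk=10 s=0: L1-HIT | VC []
  [6] addr=0x22 blk=8 s=0: MISS | VC [10]
  [7] addr=0x28 blk=10 s=0: VC-HIT | VC [8]
  [8] addr=0x29 blk=10 s=0: L1-HIT | VC [8]
  [9] addr=0x13 blk=4 s=0: MISS | VC [8, 10]
  [10] addr=0x22 blk=8 s=0: VC-HIT | VC [4, 10]
  [11] addr=0x2b blk=10 s=0: VC-HIT | VC [4, 8]
  [12] addr=0x2a blk=10 s=0: L1-HIT | VC [4, 8]
  [13] addr=0x2b blk=10 s=0: L1-HIT | VC [4, 8]
  [14] addr=0x13 blk=4 s=0: VC-HIT | VC [10, 8]
  [15] addr=0x2b blk=10 s=0: VC-HIT | VC [4, 8]

VC = [4, 8]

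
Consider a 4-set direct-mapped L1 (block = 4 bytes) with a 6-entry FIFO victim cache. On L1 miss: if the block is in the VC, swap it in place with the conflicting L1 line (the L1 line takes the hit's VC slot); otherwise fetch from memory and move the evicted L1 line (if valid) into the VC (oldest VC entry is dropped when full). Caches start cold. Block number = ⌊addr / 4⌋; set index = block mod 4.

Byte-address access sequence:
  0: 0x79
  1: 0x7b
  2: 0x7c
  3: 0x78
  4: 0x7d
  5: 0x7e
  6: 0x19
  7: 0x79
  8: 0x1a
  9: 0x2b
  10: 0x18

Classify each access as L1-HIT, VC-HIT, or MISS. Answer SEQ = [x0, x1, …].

0: 0x79 (blk 30, set 2) → MISS  vc=[]
1: 0x7b (blk 30, set 2) → L1-HIT  vc=[]
2: 0x7c (blk 31, set 3) → MISS  vc=[]
3: 0x78 (blk 30, set 2) → L1-HIT  vc=[]
4: 0x7d (blk 31, set 3) → L1-HIT  vc=[]
5: 0x7e (blk 31, set 3) → L1-HIT  vc=[]
6: 0x19 (blk 6, set 2) → MISS  vc=[30]
7: 0x79 (blk 30, set 2) → VC-HIT  vc=[6]
8: 0x1a (blk 6, set 2) → VC-HIT  vc=[30]
9: 0x2b (blk 10, set 2) → MISS  vc=[30, 6]
10: 0x18 (blk 6, set 2) → VC-HIT  vc=[30, 10]

SEQ = [MISS, L1-HIT, MISS, L1-HIT, L1-HIT, L1-HIT, MISS, VC-HIT, VC-HIT, MISS, VC-HIT]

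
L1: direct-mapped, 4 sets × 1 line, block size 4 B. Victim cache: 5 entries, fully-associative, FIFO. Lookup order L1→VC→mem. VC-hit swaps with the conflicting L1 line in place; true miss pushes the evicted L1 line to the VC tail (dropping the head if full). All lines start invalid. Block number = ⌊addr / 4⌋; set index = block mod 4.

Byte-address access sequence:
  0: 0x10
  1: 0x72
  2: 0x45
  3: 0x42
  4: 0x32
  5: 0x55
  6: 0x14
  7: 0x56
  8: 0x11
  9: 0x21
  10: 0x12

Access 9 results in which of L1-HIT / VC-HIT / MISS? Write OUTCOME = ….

OUTCOME = MISS

#0 0x10→b4/s0 MISS; vc=[]
#1 0x72→b28/s0 MISS; vc=[4]
#2 0x45→b17/s1 MISS; vc=[4]
#3 0x42→b16/s0 MISS; vc=[4,28]
#4 0x32→b12/s0 MISS; vc=[4,28,16]
#5 0x55→b21/s1 MISS; vc=[4,28,16,17]
#6 0x14→b5/s1 MISS; vc=[4,28,16,17,21]
#7 0x56→b21/s1 VC-HIT; vc=[4,28,16,17,5]
#8 0x11→b4/s0 VC-HIT; vc=[12,28,16,17,5]
#9 0x21→b8/s0 MISS; vc=[28,16,17,5,4]
#10 0x12→b4/s0 VC-HIT; vc=[28,16,17,5,8]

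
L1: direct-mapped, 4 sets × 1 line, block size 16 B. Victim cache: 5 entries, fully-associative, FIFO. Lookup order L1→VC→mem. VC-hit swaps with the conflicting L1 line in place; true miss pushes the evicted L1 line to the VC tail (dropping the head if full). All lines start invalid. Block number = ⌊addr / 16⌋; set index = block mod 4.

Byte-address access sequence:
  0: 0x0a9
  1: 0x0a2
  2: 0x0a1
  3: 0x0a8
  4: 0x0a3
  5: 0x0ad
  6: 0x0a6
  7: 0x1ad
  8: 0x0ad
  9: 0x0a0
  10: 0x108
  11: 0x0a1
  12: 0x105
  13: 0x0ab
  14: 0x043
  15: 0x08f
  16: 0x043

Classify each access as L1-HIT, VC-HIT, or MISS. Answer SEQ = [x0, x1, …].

SEQ = [MISS, L1-HIT, L1-HIT, L1-HIT, L1-HIT, L1-HIT, L1-HIT, MISS, VC-HIT, L1-HIT, MISS, L1-HIT, L1-HIT, L1-HIT, MISS, MISS, VC-HIT]

  [0] addr=0xa9 blk=10 s=2: MISS | VC []
  [1] addr=0xa2 blk=10 s=2: L1-HIT | VC []
  [2] addr=0xa1 blk=10 s=2: L1-HIT | VC []
  [3] addr=0xa8 blk=10 s=2: L1-HIT | VC []
  [4] addr=0xa3 blk=10 s=2: L1-HIT | VC []
  [5] addr=0xad blk=10 s=2: L1-HIT | VC []
  [6] addr=0xa6 blk=10 s=2: L1-HIT | VC []
  [7] addr=0x1ad blk=26 s=2: MISS | VC [10]
  [8] addr=0xad blk=10 s=2: VC-HIT | VC [26]
  [9] addr=0xa0 blk=10 s=2: L1-HIT | VC [26]
  [10] addr=0x108 blk=16 s=0: MISS | VC [26]
  [11] addr=0xa1 blk=10 s=2: L1-HIT | VC [26]
  [12] addr=0x105 blk=16 s=0: L1-HIT | VC [26]
  [13] addr=0xab blk=10 s=2: L1-HIT | VC [26]
  [14] addr=0x43 blk=4 s=0: MISS | VC [26, 16]
  [15] addr=0x8f blk=8 s=0: MISS | VC [26, 16, 4]
  [16] addr=0x43 blk=4 s=0: VC-HIT | VC [26, 16, 8]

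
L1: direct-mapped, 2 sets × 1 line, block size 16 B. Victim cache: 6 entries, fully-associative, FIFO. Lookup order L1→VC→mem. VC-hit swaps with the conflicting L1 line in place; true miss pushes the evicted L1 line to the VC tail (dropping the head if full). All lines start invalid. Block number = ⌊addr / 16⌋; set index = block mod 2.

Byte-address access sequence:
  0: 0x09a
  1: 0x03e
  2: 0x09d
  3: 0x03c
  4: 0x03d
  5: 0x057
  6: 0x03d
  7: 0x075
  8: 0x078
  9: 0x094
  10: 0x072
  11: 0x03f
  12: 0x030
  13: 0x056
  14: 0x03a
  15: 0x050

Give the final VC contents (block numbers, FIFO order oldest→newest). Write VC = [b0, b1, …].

  [0] addr=0x9a blk=9 s=1: MISS | VC []
  [1] addr=0x3e blk=3 s=1: MISS | VC [9]
  [2] addr=0x9d blk=9 s=1: VC-HIT | VC [3]
  [3] addr=0x3c blk=3 s=1: VC-HIT | VC [9]
  [4] addr=0x3d blk=3 s=1: L1-HIT | VC [9]
  [5] addr=0x57 blk=5 s=1: MISS | VC [9, 3]
  [6] addr=0x3d blk=3 s=1: VC-HIT | VC [9, 5]
  [7] addr=0x75 blk=7 s=1: MISS | VC [9, 5, 3]
  [8] addr=0x78 blk=7 s=1: L1-HIT | VC [9, 5, 3]
  [9] addr=0x94 blk=9 s=1: VC-HIT | VC [7, 5, 3]
  [10] addr=0x72 blk=7 s=1: VC-HIT | VC [9, 5, 3]
  [11] addr=0x3f blk=3 s=1: VC-HIT | VC [9, 5, 7]
  [12] addr=0x30 blk=3 s=1: L1-HIT | VC [9, 5, 7]
  [13] addr=0x56 blk=5 s=1: VC-HIT | VC [9, 3, 7]
  [14] addr=0x3a blk=3 s=1: VC-HIT | VC [9, 5, 7]
  [15] addr=0x50 blk=5 s=1: VC-HIT | VC [9, 3, 7]

VC = [9, 3, 7]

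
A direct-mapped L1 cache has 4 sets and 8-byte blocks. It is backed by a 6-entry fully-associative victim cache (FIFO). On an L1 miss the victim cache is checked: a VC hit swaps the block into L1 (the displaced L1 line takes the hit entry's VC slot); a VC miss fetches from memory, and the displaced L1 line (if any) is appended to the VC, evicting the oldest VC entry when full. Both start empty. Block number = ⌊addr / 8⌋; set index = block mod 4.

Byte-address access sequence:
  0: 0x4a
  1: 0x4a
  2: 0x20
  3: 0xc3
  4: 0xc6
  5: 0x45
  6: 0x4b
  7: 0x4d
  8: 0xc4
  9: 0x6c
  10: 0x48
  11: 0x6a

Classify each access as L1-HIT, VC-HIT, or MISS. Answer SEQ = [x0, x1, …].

0: 0x4a (blk 9, set 1) → MISS  vc=[]
1: 0x4a (blk 9, set 1) → L1-HIT  vc=[]
2: 0x20 (blk 4, set 0) → MISS  vc=[]
3: 0xc3 (blk 24, set 0) → MISS  vc=[4]
4: 0xc6 (blk 24, set 0) → L1-HIT  vc=[4]
5: 0x45 (blk 8, set 0) → MISS  vc=[4, 24]
6: 0x4b (blk 9, set 1) → L1-HIT  vc=[4, 24]
7: 0x4d (blk 9, set 1) → L1-HIT  vc=[4, 24]
8: 0xc4 (blk 24, set 0) → VC-HIT  vc=[4, 8]
9: 0x6c (blk 13, set 1) → MISS  vc=[4, 8, 9]
10: 0x48 (blk 9, set 1) → VC-HIT  vc=[4, 8, 13]
11: 0x6a (blk 13, set 1) → VC-HIT  vc=[4, 8, 9]

SEQ = [MISS, L1-HIT, MISS, MISS, L1-HIT, MISS, L1-HIT, L1-HIT, VC-HIT, MISS, VC-HIT, VC-HIT]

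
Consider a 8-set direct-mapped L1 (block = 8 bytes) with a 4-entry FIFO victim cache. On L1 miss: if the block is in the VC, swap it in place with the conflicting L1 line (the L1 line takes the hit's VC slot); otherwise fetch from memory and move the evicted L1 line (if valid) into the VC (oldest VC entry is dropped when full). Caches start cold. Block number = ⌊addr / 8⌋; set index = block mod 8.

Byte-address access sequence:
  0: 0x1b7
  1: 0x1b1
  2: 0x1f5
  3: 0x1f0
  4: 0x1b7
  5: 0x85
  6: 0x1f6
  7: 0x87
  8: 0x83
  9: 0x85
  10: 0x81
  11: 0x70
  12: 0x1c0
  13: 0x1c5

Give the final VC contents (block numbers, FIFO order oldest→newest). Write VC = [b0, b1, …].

#0 0x1b7→b54/s6 MISS; vc=[]
#1 0x1b1→b54/s6 L1-HIT; vc=[]
#2 0x1f5→b62/s6 MISS; vc=[54]
#3 0x1f0→b62/s6 L1-HIT; vc=[54]
#4 0x1b7→b54/s6 VC-HIT; vc=[62]
#5 0x85→b16/s0 MISS; vc=[62]
#6 0x1f6→b62/s6 VC-HIT; vc=[54]
#7 0x87→b16/s0 L1-HIT; vc=[54]
#8 0x83→b16/s0 L1-HIT; vc=[54]
#9 0x85→b16/s0 L1-HIT; vc=[54]
#10 0x81→b16/s0 L1-HIT; vc=[54]
#11 0x70→b14/s6 MISS; vc=[54,62]
#12 0x1c0→b56/s0 MISS; vc=[54,62,16]
#13 0x1c5→b56/s0 L1-HIT; vc=[54,62,16]

VC = [54, 62, 16]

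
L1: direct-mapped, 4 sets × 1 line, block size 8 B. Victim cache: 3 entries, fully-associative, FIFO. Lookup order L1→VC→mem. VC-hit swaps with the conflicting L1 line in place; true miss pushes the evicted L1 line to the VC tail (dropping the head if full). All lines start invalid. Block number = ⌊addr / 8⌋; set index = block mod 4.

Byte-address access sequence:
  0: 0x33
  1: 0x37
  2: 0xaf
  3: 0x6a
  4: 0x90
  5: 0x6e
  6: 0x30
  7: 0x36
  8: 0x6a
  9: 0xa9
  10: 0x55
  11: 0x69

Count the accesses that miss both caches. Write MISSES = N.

  [0] addr=0x33 blk=6 s=2: MISS | VC []
  [1] addr=0x37 blk=6 s=2: L1-HIT | VC []
  [2] addr=0xaf blk=21 s=1: MISS | VC []
  [3] addr=0x6a blk=13 s=1: MISS | VC [21]
  [4] addr=0x90 blk=18 s=2: MISS | VC [21, 6]
  [5] addr=0x6e blk=13 s=1: L1-HIT | VC [21, 6]
  [6] addr=0x30 blk=6 s=2: VC-HIT | VC [21, 18]
  [7] addr=0x36 blk=6 s=2: L1-HIT | VC [21, 18]
  [8] addr=0x6a blk=13 s=1: L1-HIT | VC [21, 18]
  [9] addr=0xa9 blk=21 s=1: VC-HIT | VC [13, 18]
  [10] addr=0x55 blk=10 s=2: MISS | VC [13, 18, 6]
  [11] addr=0x69 blk=13 s=1: VC-HIT | VC [21, 18, 6]

MISSES = 5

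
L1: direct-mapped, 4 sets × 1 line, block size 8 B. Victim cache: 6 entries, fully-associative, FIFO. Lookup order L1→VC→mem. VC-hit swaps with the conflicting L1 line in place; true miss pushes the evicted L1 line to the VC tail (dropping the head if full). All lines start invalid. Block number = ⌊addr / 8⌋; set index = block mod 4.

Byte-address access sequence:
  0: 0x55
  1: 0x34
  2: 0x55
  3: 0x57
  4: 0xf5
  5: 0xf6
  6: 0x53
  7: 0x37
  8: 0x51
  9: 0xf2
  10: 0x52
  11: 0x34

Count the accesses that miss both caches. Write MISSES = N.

  [0] addr=0x55 blk=10 s=2: MISS | VC []
  [1] addr=0x34 blk=6 s=2: MISS | VC [10]
  [2] addr=0x55 blk=10 s=2: VC-HIT | VC [6]
  [3] addr=0x57 blk=10 s=2: L1-HIT | VC [6]
  [4] addr=0xf5 blk=30 s=2: MISS | VC [6, 10]
  [5] addr=0xf6 blk=30 s=2: L1-HIT | VC [6, 10]
  [6] addr=0x53 blk=10 s=2: VC-HIT | VC [6, 30]
  [7] addr=0x37 blk=6 s=2: VC-HIT | VC [10, 30]
  [8] addr=0x51 blk=10 s=2: VC-HIT | VC [6, 30]
  [9] addr=0xf2 blk=30 s=2: VC-HIT | VC [6, 10]
  [10] addr=0x52 blk=10 s=2: VC-HIT | VC [6, 30]
  [11] addr=0x34 blk=6 s=2: VC-HIT | VC [10, 30]

MISSES = 3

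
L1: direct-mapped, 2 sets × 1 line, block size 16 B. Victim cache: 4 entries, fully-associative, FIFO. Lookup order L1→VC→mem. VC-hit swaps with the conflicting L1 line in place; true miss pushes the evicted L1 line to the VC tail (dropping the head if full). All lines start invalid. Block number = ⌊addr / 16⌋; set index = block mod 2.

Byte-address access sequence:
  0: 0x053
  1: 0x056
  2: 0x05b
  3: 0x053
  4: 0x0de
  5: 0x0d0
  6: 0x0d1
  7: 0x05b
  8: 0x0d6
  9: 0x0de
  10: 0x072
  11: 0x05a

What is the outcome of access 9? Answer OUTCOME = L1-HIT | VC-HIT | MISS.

  [0] addr=0x53 blk=5 s=1: MISS | VC []
  [1] addr=0x56 blk=5 s=1: L1-HIT | VC []
  [2] addr=0x5b blk=5 s=1: L1-HIT | VC []
  [3] addr=0x53 blk=5 s=1: L1-HIT | VC []
  [4] addr=0xde blk=13 s=1: MISS | VC [5]
  [5] addr=0xd0 blk=13 s=1: L1-HIT | VC [5]
  [6] addr=0xd1 blk=13 s=1: L1-HIT | VC [5]
  [7] addr=0x5b blk=5 s=1: VC-HIT | VC [13]
  [8] addr=0xd6 blk=13 s=1: VC-HIT | VC [5]
  [9] addr=0xde blk=13 s=1: L1-HIT | VC [5]
  [10] addr=0x72 blk=7 s=1: MISS | VC [5, 13]
  [11] addr=0x5a blk=5 s=1: VC-HIT | VC [7, 13]

OUTCOME = L1-HIT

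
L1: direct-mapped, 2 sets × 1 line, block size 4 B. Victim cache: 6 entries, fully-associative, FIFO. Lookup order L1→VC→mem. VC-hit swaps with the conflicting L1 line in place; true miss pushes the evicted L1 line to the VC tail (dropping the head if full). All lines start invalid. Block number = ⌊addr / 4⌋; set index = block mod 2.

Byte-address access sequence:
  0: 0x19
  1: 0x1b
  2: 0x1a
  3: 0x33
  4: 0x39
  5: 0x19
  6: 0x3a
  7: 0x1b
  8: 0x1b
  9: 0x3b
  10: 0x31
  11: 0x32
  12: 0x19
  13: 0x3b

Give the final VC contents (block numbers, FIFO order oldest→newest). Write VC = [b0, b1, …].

VC = [12, 6]

0: 0x19 (blk 6, set 0) → MISS  vc=[]
1: 0x1b (blk 6, set 0) → L1-HIT  vc=[]
2: 0x1a (blk 6, set 0) → L1-HIT  vc=[]
3: 0x33 (blk 12, set 0) → MISS  vc=[6]
4: 0x39 (blk 14, set 0) → MISS  vc=[6, 12]
5: 0x19 (blk 6, set 0) → VC-HIT  vc=[14, 12]
6: 0x3a (blk 14, set 0) → VC-HIT  vc=[6, 12]
7: 0x1b (blk 6, set 0) → VC-HIT  vc=[14, 12]
8: 0x1b (blk 6, set 0) → L1-HIT  vc=[14, 12]
9: 0x3b (blk 14, set 0) → VC-HIT  vc=[6, 12]
10: 0x31 (blk 12, set 0) → VC-HIT  vc=[6, 14]
11: 0x32 (blk 12, set 0) → L1-HIT  vc=[6, 14]
12: 0x19 (blk 6, set 0) → VC-HIT  vc=[12, 14]
13: 0x3b (blk 14, set 0) → VC-HIT  vc=[12, 6]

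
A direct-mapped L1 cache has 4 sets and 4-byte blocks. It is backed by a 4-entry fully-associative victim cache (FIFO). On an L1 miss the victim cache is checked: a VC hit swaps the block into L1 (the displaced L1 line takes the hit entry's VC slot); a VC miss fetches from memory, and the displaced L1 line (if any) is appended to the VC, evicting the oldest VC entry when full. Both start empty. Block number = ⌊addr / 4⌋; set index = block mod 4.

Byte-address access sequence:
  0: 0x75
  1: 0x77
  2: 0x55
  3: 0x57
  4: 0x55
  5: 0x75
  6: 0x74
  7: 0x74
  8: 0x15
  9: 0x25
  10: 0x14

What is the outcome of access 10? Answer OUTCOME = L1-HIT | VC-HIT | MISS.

  [0] addr=0x75 blk=29 s=1: MISS | VC []
  [1] addr=0x77 blk=29 s=1: L1-HIT | VC []
  [2] addr=0x55 blk=21 s=1: MISS | VC [29]
  [3] addr=0x57 blk=21 s=1: L1-HIT | VC [29]
  [4] addr=0x55 blk=21 s=1: L1-HIT | VC [29]
  [5] addr=0x75 blk=29 s=1: VC-HIT | VC [21]
  [6] addr=0x74 blk=29 s=1: L1-HIT | VC [21]
  [7] addr=0x74 blk=29 s=1: L1-HIT | VC [21]
  [8] addr=0x15 blk=5 s=1: MISS | VC [21, 29]
  [9] addr=0x25 blk=9 s=1: MISS | VC [21, 29, 5]
  [10] addr=0x14 blk=5 s=1: VC-HIT | VC [21, 29, 9]

OUTCOME = VC-HIT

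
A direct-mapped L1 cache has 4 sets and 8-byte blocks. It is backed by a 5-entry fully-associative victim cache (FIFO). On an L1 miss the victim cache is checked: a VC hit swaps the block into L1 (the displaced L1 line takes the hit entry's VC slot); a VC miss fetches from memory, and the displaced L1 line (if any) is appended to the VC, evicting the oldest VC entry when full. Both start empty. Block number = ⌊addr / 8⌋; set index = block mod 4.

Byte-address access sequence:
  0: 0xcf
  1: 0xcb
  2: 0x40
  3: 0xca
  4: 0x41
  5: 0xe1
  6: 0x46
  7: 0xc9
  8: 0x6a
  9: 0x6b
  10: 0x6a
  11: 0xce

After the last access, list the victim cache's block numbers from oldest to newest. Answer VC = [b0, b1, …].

  [0] addr=0xcf blk=25 s=1: MISS | VC []
  [1] addr=0xcb blk=25 s=1: L1-HIT | VC []
  [2] addr=0x40 blk=8 s=0: MISS | VC []
  [3] addr=0xca blk=25 s=1: L1-HIT | VC []
  [4] addr=0x41 blk=8 s=0: L1-HIT | VC []
  [5] addr=0xe1 blk=28 s=0: MISS | VC [8]
  [6] addr=0x46 blk=8 s=0: VC-HIT | VC [28]
  [7] addr=0xc9 blk=25 s=1: L1-HIT | VC [28]
  [8] addr=0x6a blk=13 s=1: MISS | VC [28, 25]
  [9] addr=0x6b blk=13 s=1: L1-HIT | VC [28, 25]
  [10] addr=0x6a blk=13 s=1: L1-HIT | VC [28, 25]
  [11] addr=0xce blk=25 s=1: VC-HIT | VC [28, 13]

VC = [28, 13]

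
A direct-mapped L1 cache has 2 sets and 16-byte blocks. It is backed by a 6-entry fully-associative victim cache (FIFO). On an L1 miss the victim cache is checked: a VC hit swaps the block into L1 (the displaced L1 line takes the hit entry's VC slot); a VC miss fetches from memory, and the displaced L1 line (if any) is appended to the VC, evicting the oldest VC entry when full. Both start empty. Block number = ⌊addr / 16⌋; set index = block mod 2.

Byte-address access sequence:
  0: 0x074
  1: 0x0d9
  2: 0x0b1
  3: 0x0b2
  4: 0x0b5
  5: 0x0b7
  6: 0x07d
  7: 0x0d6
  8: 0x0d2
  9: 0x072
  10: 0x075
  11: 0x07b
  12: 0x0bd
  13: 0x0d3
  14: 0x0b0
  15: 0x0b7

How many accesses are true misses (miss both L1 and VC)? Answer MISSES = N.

#0 0x74→b7/s1 MISS; vc=[]
#1 0xd9→b13/s1 MISS; vc=[7]
#2 0xb1→b11/s1 MISS; vc=[7,13]
#3 0xb2→b11/s1 L1-HIT; vc=[7,13]
#4 0xb5→b11/s1 L1-HIT; vc=[7,13]
#5 0xb7→b11/s1 L1-HIT; vc=[7,13]
#6 0x7d→b7/s1 VC-HIT; vc=[11,13]
#7 0xd6→b13/s1 VC-HIT; vc=[11,7]
#8 0xd2→b13/s1 L1-HIT; vc=[11,7]
#9 0x72→b7/s1 VC-HIT; vc=[11,13]
#10 0x75→b7/s1 L1-HIT; vc=[11,13]
#11 0x7b→b7/s1 L1-HIT; vc=[11,13]
#12 0xbd→b11/s1 VC-HIT; vc=[7,13]
#13 0xd3→b13/s1 VC-HIT; vc=[7,11]
#14 0xb0→b11/s1 VC-HIT; vc=[7,13]
#15 0xb7→b11/s1 L1-HIT; vc=[7,13]

MISSES = 3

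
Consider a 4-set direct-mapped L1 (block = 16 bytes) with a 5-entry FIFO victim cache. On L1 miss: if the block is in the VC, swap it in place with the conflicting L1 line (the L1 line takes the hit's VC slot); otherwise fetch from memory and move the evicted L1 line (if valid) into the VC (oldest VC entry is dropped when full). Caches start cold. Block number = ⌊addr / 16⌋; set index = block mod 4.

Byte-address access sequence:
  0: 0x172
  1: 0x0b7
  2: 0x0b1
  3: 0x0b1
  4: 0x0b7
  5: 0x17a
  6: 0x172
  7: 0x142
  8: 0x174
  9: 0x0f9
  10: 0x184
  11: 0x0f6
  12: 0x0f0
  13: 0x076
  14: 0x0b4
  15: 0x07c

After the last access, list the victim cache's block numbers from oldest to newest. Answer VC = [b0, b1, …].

VC = [11, 23, 20, 15]

0: 0x172 (blk 23, set 3) → MISS  vc=[]
1: 0xb7 (blk 11, set 3) → MISS  vc=[23]
2: 0xb1 (blk 11, set 3) → L1-HIT  vc=[23]
3: 0xb1 (blk 11, set 3) → L1-HIT  vc=[23]
4: 0xb7 (blk 11, set 3) → L1-HIT  vc=[23]
5: 0x17a (blk 23, set 3) → VC-HIT  vc=[11]
6: 0x172 (blk 23, set 3) → L1-HIT  vc=[11]
7: 0x142 (blk 20, set 0) → MISS  vc=[11]
8: 0x174 (blk 23, set 3) → L1-HIT  vc=[11]
9: 0xf9 (blk 15, set 3) → MISS  vc=[11, 23]
10: 0x184 (blk 24, set 0) → MISS  vc=[11, 23, 20]
11: 0xf6 (blk 15, set 3) → L1-HIT  vc=[11, 23, 20]
12: 0xf0 (blk 15, set 3) → L1-HIT  vc=[11, 23, 20]
13: 0x76 (blk 7, set 3) → MISS  vc=[11, 23, 20, 15]
14: 0xb4 (blk 11, set 3) → VC-HIT  vc=[7, 23, 20, 15]
15: 0x7c (blk 7, set 3) → VC-HIT  vc=[11, 23, 20, 15]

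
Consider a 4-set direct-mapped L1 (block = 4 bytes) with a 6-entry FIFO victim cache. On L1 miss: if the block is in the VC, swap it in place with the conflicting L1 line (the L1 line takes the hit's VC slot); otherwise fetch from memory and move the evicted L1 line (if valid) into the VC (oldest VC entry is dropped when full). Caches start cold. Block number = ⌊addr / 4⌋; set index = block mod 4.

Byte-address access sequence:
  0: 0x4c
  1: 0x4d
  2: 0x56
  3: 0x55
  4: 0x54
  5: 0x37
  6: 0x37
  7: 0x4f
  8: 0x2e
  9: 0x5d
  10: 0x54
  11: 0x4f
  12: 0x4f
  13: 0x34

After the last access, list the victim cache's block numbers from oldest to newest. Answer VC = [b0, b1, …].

#0 0x4c→b19/s3 MISS; vc=[]
#1 0x4d→b19/s3 L1-HIT; vc=[]
#2 0x56→b21/s1 MISS; vc=[]
#3 0x55→b21/s1 L1-HIT; vc=[]
#4 0x54→b21/s1 L1-HIT; vc=[]
#5 0x37→b13/s1 MISS; vc=[21]
#6 0x37→b13/s1 L1-HIT; vc=[21]
#7 0x4f→b19/s3 L1-HIT; vc=[21]
#8 0x2e→b11/s3 MISS; vc=[21,19]
#9 0x5d→b23/s3 MISS; vc=[21,19,11]
#10 0x54→b21/s1 VC-HIT; vc=[13,19,11]
#11 0x4f→b19/s3 VC-HIT; vc=[13,23,11]
#12 0x4f→b19/s3 L1-HIT; vc=[13,23,11]
#13 0x34→b13/s1 VC-HIT; vc=[21,23,11]

VC = [21, 23, 11]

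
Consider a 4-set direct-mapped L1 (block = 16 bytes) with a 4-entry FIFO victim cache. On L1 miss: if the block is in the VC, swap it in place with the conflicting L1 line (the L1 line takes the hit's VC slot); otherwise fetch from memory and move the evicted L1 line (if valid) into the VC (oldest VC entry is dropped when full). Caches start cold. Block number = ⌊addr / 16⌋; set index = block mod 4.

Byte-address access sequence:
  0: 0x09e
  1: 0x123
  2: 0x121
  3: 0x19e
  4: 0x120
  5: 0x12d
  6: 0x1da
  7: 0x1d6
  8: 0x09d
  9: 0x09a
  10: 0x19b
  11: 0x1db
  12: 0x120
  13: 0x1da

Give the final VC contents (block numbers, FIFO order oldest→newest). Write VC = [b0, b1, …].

  [0] addr=0x9e blk=9 s=1: MISS | VC []
  [1] addr=0x123 blk=18 s=2: MISS | VC []
  [2] addr=0x121 blk=18 s=2: L1-HIT | VC []
  [3] addr=0x19e blk=25 s=1: MISS | VC [9]
  [4] addr=0x120 blk=18 s=2: L1-HIT | VC [9]
  [5] addr=0x12d blk=18 s=2: L1-HIT | VC [9]
  [6] addr=0x1da blk=29 s=1: MISS | VC [9, 25]
  [7] addr=0x1d6 blk=29 s=1: L1-HIT | VC [9, 25]
  [8] addr=0x9d blk=9 s=1: VC-HIT | VC [29, 25]
  [9] addr=0x9a blk=9 s=1: L1-HIT | VC [29, 25]
  [10] addr=0x19b blk=25 s=1: VC-HIT | VC [29, 9]
  [11] addr=0x1db blk=29 s=1: VC-HIT | VC [25, 9]
  [12] addr=0x120 blk=18 s=2: L1-HIT | VC [25, 9]
  [13] addr=0x1da blk=29 s=1: L1-HIT | VC [25, 9]

VC = [25, 9]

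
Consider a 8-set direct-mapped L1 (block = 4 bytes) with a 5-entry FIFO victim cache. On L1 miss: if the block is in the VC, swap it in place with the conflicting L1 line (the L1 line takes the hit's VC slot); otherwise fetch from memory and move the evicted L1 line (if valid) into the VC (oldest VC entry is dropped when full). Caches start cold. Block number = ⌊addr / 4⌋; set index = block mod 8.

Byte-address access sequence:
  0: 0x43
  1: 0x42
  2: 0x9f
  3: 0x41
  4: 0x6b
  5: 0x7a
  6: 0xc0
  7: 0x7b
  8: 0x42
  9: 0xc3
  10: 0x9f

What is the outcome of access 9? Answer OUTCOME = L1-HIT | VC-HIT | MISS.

  [0] addr=0x43 blk=16 s=0: MISS | VC []
  [1] addr=0x42 blk=16 s=0: L1-HIT | VC []
  [2] addr=0x9f blk=39 s=7: MISS | VC []
  [3] addr=0x41 blk=16 s=0: L1-HIT | VC []
  [4] addr=0x6b blk=26 s=2: MISS | VC []
  [5] addr=0x7a blk=30 s=6: MISS | VC []
  [6] addr=0xc0 blk=48 s=0: MISS | VC [16]
  [7] addr=0x7b blk=30 s=6: L1-HIT | VC [16]
  [8] addr=0x42 blk=16 s=0: VC-HIT | VC [48]
  [9] addr=0xc3 blk=48 s=0: VC-HIT | VC [16]
  [10] addr=0x9f blk=39 s=7: L1-HIT | VC [16]

OUTCOME = VC-HIT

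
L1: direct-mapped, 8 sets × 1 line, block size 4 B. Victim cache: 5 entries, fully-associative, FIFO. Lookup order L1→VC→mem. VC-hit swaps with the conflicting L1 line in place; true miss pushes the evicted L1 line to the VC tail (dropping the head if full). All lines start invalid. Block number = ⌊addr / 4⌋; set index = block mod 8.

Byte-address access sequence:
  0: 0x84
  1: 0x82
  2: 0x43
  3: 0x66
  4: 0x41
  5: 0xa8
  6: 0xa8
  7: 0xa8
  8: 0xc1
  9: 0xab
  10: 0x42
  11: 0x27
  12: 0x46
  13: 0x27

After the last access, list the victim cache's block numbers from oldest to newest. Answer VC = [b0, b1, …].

  [0] addr=0x84 blk=33 s=1: MISS | VC []
  [1] addr=0x82 blk=32 s=0: MISS | VC []
  [2] addr=0x43 blk=16 s=0: MISS | VC [32]
  [3] addr=0x66 blk=25 s=1: MISS | VC [32, 33]
  [4] addr=0x41 blk=16 s=0: L1-HIT | VC [32, 33]
  [5] addr=0xa8 blk=42 s=2: MISS | VC [32, 33]
  [6] addr=0xa8 blk=42 s=2: L1-HIT | VC [32, 33]
  [7] addr=0xa8 blk=42 s=2: L1-HIT | VC [32, 33]
  [8] addr=0xc1 blk=48 s=0: MISS | VC [32, 33, 16]
  [9] addr=0xab blk=42 s=2: L1-HIT | VC [32, 33, 16]
  [10] addr=0x42 blk=16 s=0: VC-HIT | VC [32, 33, 48]
  [11] addr=0x27 blk=9 s=1: MISS | VC [32, 33, 48, 25]
  [12] addr=0x46 blk=17 s=1: MISS | VC [32, 33, 48, 25, 9]
  [13] addr=0x27 blk=9 s=1: VC-HIT | VC [32, 33, 48, 25, 17]

VC = [32, 33, 48, 25, 17]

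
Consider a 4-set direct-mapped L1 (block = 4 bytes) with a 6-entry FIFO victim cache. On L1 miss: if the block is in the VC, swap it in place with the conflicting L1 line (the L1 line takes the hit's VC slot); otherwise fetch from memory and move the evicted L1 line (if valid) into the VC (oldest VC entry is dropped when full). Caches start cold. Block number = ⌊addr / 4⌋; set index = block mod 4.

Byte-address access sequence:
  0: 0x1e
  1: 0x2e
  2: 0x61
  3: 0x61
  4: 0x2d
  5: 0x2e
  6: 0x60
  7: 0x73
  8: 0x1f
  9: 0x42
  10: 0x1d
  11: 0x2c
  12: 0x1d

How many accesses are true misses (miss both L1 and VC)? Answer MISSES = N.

MISSES = 5

#0 0x1e→b7/s3 MISS; vc=[]
#1 0x2e→b11/s3 MISS; vc=[7]
#2 0x61→b24/s0 MISS; vc=[7]
#3 0x61→b24/s0 L1-HIT; vc=[7]
#4 0x2d→b11/s3 L1-HIT; vc=[7]
#5 0x2e→b11/s3 L1-HIT; vc=[7]
#6 0x60→b24/s0 L1-HIT; vc=[7]
#7 0x73→b28/s0 MISS; vc=[7,24]
#8 0x1f→b7/s3 VC-HIT; vc=[11,24]
#9 0x42→b16/s0 MISS; vc=[11,24,28]
#10 0x1d→b7/s3 L1-HIT; vc=[11,24,28]
#11 0x2c→b11/s3 VC-HIT; vc=[7,24,28]
#12 0x1d→b7/s3 VC-HIT; vc=[11,24,28]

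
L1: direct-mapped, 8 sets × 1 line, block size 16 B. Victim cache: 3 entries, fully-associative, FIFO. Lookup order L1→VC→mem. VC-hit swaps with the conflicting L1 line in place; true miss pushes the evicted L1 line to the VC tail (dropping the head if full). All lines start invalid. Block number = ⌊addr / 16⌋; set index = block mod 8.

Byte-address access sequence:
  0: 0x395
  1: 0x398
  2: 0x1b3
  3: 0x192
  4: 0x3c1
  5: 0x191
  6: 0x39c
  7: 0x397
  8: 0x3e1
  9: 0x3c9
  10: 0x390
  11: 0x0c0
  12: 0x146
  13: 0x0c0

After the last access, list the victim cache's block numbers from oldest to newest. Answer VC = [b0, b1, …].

#0 0x395→b57/s1 MISS; vc=[]
#1 0x398→b57/s1 L1-HIT; vc=[]
#2 0x1b3→b27/s3 MISS; vc=[]
#3 0x192→b25/s1 MISS; vc=[57]
#4 0x3c1→b60/s4 MISS; vc=[57]
#5 0x191→b25/s1 L1-HIT; vc=[57]
#6 0x39c→b57/s1 VC-HIT; vc=[25]
#7 0x397→b57/s1 L1-HIT; vc=[25]
#8 0x3e1→b62/s6 MISS; vc=[25]
#9 0x3c9→b60/s4 L1-HIT; vc=[25]
#10 0x390→b57/s1 L1-HIT; vc=[25]
#11 0xc0→b12/s4 MISS; vc=[25,60]
#12 0x146→b20/s4 MISS; vc=[25,60,12]
#13 0xc0→b12/s4 VC-HIT; vc=[25,60,20]

VC = [25, 60, 20]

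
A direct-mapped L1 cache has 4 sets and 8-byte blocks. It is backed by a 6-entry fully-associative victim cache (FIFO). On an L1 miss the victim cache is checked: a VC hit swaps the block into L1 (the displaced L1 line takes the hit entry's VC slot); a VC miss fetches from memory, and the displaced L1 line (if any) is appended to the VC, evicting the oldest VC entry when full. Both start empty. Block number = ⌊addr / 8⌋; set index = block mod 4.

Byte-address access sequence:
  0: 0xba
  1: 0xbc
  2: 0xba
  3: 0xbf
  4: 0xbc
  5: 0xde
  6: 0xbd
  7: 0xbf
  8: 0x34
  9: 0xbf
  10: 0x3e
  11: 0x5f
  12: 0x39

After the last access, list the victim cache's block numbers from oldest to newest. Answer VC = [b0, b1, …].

0: 0xba (blk 23, set 3) → MISS  vc=[]
1: 0xbc (blk 23, set 3) → L1-HIT  vc=[]
2: 0xba (blk 23, set 3) → L1-HIT  vc=[]
3: 0xbf (blk 23, set 3) → L1-HIT  vc=[]
4: 0xbc (blk 23, set 3) → L1-HIT  vc=[]
5: 0xde (blk 27, set 3) → MISS  vc=[23]
6: 0xbd (blk 23, set 3) → VC-HIT  vc=[27]
7: 0xbf (blk 23, set 3) → L1-HIT  vc=[27]
8: 0x34 (blk 6, set 2) → MISS  vc=[27]
9: 0xbf (blk 23, set 3) → L1-HIT  vc=[27]
10: 0x3e (blk 7, set 3) → MISS  vc=[27, 23]
11: 0x5f (blk 11, set 3) → MISS  vc=[27, 23, 7]
12: 0x39 (blk 7, set 3) → VC-HIT  vc=[27, 23, 11]

VC = [27, 23, 11]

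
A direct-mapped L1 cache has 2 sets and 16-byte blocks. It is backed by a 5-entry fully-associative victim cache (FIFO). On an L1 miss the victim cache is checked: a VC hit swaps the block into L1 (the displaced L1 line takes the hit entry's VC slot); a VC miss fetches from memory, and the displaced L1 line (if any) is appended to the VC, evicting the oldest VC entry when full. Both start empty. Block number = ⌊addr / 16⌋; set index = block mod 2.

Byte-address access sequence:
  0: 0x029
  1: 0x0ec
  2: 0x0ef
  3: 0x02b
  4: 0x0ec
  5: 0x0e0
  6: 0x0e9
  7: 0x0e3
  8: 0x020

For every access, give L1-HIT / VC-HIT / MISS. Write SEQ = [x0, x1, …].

SEQ = [MISS, MISS, L1-HIT, VC-HIT, VC-HIT, L1-HIT, L1-HIT, L1-HIT, VC-HIT]

0: 0x29 (blk 2, set 0) → MISS  vc=[]
1: 0xec (blk 14, set 0) → MISS  vc=[2]
2: 0xef (blk 14, set 0) → L1-HIT  vc=[2]
3: 0x2b (blk 2, set 0) → VC-HIT  vc=[14]
4: 0xec (blk 14, set 0) → VC-HIT  vc=[2]
5: 0xe0 (blk 14, set 0) → L1-HIT  vc=[2]
6: 0xe9 (blk 14, set 0) → L1-HIT  vc=[2]
7: 0xe3 (blk 14, set 0) → L1-HIT  vc=[2]
8: 0x20 (blk 2, set 0) → VC-HIT  vc=[14]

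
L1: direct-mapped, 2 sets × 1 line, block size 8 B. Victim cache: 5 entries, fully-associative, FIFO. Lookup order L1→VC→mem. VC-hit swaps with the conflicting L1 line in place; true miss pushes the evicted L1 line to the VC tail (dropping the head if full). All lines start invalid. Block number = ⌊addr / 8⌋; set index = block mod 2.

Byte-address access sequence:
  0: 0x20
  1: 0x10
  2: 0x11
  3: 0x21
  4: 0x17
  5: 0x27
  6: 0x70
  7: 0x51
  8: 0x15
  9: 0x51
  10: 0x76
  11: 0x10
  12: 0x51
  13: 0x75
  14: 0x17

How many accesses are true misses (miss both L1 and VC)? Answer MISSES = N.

MISSES = 4

  [0] addr=0x20 blk=4 s=0: MISS | VC []
  [1] addr=0x10 blk=2 s=0: MISS | VC [4]
  [2] addr=0x11 blk=2 s=0: L1-HIT | VC [4]
  [3] addr=0x21 blk=4 s=0: VC-HIT | VC [2]
  [4] addr=0x17 blk=2 s=0: VC-HIT | VC [4]
  [5] addr=0x27 blk=4 s=0: VC-HIT | VC [2]
  [6] addr=0x70 blk=14 s=0: MISS | VC [2, 4]
  [7] addr=0x51 blk=10 s=0: MISS | VC [2, 4, 14]
  [8] addr=0x15 blk=2 s=0: VC-HIT | VC [10, 4, 14]
  [9] addr=0x51 blk=10 s=0: VC-HIT | VC [2, 4, 14]
  [10] addr=0x76 blk=14 s=0: VC-HIT | VC [2, 4, 10]
  [11] addr=0x10 blk=2 s=0: VC-HIT | VC [14, 4, 10]
  [12] addr=0x51 blk=10 s=0: VC-HIT | VC [14, 4, 2]
  [13] addr=0x75 blk=14 s=0: VC-HIT | VC [10, 4, 2]
  [14] addr=0x17 blk=2 s=0: VC-HIT | VC [10, 4, 14]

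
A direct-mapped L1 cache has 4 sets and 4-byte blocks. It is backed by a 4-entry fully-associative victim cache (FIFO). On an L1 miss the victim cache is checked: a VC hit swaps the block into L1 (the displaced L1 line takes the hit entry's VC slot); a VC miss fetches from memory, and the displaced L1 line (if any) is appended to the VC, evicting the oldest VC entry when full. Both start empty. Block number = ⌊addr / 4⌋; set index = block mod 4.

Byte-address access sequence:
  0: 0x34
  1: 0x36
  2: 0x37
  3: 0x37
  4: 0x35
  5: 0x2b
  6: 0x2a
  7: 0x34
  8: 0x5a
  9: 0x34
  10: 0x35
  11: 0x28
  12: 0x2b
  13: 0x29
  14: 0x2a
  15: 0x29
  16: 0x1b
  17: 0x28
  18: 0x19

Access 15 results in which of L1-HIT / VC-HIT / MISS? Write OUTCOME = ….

#0 0x34→b13/s1 MISS; vc=[]
#1 0x36→b13/s1 L1-HIT; vc=[]
#2 0x37→b13/s1 L1-HIT; vc=[]
#3 0x37→b13/s1 L1-HIT; vc=[]
#4 0x35→b13/s1 L1-HIT; vc=[]
#5 0x2b→b10/s2 MISS; vc=[]
#6 0x2a→b10/s2 L1-HIT; vc=[]
#7 0x34→b13/s1 L1-HIT; vc=[]
#8 0x5a→b22/s2 MISS; vc=[10]
#9 0x34→b13/s1 L1-HIT; vc=[10]
#10 0x35→b13/s1 L1-HIT; vc=[10]
#11 0x28→b10/s2 VC-HIT; vc=[22]
#12 0x2b→b10/s2 L1-HIT; vc=[22]
#13 0x29→b10/s2 L1-HIT; vc=[22]
#14 0x2a→b10/s2 L1-HIT; vc=[22]
#15 0x29→b10/s2 L1-HIT; vc=[22]
#16 0x1b→b6/s2 MISS; vc=[22,10]
#17 0x28→b10/s2 VC-HIT; vc=[22,6]
#18 0x19→b6/s2 VC-HIT; vc=[22,10]

OUTCOME = L1-HIT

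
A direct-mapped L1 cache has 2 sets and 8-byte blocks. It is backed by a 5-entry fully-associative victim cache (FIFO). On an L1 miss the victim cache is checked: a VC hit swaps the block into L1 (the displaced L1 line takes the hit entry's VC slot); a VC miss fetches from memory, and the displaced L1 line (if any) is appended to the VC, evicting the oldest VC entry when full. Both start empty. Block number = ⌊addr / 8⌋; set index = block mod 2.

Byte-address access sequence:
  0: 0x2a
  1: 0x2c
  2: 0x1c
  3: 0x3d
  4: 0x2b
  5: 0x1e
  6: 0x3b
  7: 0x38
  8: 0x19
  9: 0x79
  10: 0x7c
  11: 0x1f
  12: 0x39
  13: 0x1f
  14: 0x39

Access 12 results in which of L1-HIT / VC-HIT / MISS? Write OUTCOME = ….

#0 0x2a→b5/s1 MISS; vc=[]
#1 0x2c→b5/s1 L1-HIT; vc=[]
#2 0x1c→b3/s1 MISS; vc=[5]
#3 0x3d→b7/s1 MISS; vc=[5,3]
#4 0x2b→b5/s1 VC-HIT; vc=[7,3]
#5 0x1e→b3/s1 VC-HIT; vc=[7,5]
#6 0x3b→b7/s1 VC-HIT; vc=[3,5]
#7 0x38→b7/s1 L1-HIT; vc=[3,5]
#8 0x19→b3/s1 VC-HIT; vc=[7,5]
#9 0x79→b15/s1 MISS; vc=[7,5,3]
#10 0x7c→b15/s1 L1-HIT; vc=[7,5,3]
#11 0x1f→b3/s1 VC-HIT; vc=[7,5,15]
#12 0x39→b7/s1 VC-HIT; vc=[3,5,15]
#13 0x1f→b3/s1 VC-HIT; vc=[7,5,15]
#14 0x39→b7/s1 VC-HIT; vc=[3,5,15]

OUTCOME = VC-HIT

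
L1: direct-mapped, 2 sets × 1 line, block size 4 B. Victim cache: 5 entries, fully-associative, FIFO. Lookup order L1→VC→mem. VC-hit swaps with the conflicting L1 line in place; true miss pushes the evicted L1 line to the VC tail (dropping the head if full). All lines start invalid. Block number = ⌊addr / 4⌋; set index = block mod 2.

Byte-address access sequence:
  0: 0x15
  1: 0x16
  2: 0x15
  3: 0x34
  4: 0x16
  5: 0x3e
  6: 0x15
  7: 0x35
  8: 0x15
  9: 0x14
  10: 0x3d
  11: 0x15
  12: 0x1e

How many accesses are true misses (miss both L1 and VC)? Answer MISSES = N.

0: 0x15 (blk 5, set 1) → MISS  vc=[]
1: 0x16 (blk 5, set 1) → L1-HIT  vc=[]
2: 0x15 (blk 5, set 1) → L1-HIT  vc=[]
3: 0x34 (blk 13, set 1) → MISS  vc=[5]
4: 0x16 (blk 5, set 1) → VC-HIT  vc=[13]
5: 0x3e (blk 15, set 1) → MISS  vc=[13, 5]
6: 0x15 (blk 5, set 1) → VC-HIT  vc=[13, 15]
7: 0x35 (blk 13, set 1) → VC-HIT  vc=[5, 15]
8: 0x15 (blk 5, set 1) → VC-HIT  vc=[13, 15]
9: 0x14 (blk 5, set 1) → L1-HIT  vc=[13, 15]
10: 0x3d (blk 15, set 1) → VC-HIT  vc=[13, 5]
11: 0x15 (blk 5, set 1) → VC-HIT  vc=[13, 15]
12: 0x1e (blk 7, set 1) → MISS  vc=[13, 15, 5]

MISSES = 4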